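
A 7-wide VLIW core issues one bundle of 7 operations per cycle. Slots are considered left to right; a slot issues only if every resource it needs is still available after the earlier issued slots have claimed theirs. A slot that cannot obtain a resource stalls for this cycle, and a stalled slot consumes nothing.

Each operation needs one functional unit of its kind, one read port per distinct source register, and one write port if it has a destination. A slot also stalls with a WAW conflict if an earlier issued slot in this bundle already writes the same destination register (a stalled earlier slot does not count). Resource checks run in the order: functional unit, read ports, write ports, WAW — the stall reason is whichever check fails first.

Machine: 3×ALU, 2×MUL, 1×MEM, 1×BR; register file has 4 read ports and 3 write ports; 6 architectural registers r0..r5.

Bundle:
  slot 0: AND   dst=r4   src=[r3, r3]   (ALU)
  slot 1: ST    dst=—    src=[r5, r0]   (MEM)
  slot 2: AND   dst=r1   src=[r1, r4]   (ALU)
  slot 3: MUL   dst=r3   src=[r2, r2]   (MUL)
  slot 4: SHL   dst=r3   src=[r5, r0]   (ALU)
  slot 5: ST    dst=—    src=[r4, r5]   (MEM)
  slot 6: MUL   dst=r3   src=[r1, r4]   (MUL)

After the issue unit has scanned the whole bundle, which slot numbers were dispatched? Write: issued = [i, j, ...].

[0] ALU needs rd=1 wr=1: ok; after: ALU=2 MUL=2 MEM=1 BR=1, R=3, W=2
[1] MEM needs rd=2 wr=0: ok; after: ALU=2 MUL=2 MEM=0 BR=1, R=1, W=2
[2] ALU needs rd=2 wr=1: RD_PORT; after: ALU=2 MUL=2 MEM=0 BR=1, R=1, W=2
[3] MUL needs rd=1 wr=1: ok; after: ALU=2 MUL=1 MEM=0 BR=1, R=0, W=1
[4] ALU needs rd=2 wr=1: RD_PORT; after: ALU=2 MUL=1 MEM=0 BR=1, R=0, W=1
[5] MEM needs rd=2 wr=0: FU; after: ALU=2 MUL=1 MEM=0 BR=1, R=0, W=1
[6] MUL needs rd=2 wr=1: RD_PORT; after: ALU=2 MUL=1 MEM=0 BR=1, R=0, W=1

issued = [0, 1, 3]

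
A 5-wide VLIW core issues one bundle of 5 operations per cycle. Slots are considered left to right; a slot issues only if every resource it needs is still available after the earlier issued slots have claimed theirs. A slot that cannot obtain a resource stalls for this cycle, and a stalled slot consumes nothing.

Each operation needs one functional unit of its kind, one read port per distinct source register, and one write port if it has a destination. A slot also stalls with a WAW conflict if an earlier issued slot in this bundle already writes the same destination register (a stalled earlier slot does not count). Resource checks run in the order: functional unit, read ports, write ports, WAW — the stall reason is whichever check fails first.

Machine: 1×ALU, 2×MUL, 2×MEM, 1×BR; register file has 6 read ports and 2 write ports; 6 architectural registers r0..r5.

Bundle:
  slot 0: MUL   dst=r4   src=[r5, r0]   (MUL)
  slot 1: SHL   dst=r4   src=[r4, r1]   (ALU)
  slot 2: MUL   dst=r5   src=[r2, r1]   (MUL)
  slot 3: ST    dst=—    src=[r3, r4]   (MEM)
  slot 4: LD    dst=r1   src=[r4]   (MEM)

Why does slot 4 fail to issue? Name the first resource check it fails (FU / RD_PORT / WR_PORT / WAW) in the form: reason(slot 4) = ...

reason(slot 4) = RD_PORT

slot 0 (MUL): ISSUE — free A1,Mu1,Ld2,B1 rp4 wp1
slot 1 (ALU): stall WAW — free A1,Mu1,Ld2,B1 rp4 wp1
slot 2 (MUL): ISSUE — free A1,Mu0,Ld2,B1 rp2 wp0
slot 3 (MEM): ISSUE — free A1,Mu0,Ld1,B1 rp0 wp0
slot 4 (MEM): stall RD_PORT — free A1,Mu0,Ld1,B1 rp0 wp0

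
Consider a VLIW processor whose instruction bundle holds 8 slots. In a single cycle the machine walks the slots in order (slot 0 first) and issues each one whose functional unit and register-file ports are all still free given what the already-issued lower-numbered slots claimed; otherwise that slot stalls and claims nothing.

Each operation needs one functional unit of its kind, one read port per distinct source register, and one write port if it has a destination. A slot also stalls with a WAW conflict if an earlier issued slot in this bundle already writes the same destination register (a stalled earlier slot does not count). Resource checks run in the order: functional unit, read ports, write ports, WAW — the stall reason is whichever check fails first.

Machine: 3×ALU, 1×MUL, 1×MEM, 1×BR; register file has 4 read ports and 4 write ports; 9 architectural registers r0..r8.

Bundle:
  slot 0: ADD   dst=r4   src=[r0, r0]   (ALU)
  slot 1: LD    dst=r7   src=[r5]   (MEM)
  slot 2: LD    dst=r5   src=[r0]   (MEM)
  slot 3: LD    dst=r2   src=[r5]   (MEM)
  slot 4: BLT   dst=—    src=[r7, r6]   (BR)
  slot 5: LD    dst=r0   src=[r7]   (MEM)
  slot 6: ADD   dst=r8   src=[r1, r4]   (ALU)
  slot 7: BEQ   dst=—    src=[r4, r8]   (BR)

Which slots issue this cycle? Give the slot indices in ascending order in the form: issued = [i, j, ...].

issued = [0, 1, 4]

(0) want 1×ALU +1rd +1wr — yes → AL2|MU1|ME1|BR1|rd3|wr3
(1) want 1×MEM +1rd +1wr — yes → AL2|MU1|ME0|BR1|rd2|wr2
(2) want 1×MEM +1rd +1wr — FU → AL2|MU1|ME0|BR1|rd2|wr2
(3) want 1×MEM +1rd +1wr — FU → AL2|MU1|ME0|BR1|rd2|wr2
(4) want 1×BR +2rd +0wr — yes → AL2|MU1|ME0|BR0|rd0|wr2
(5) want 1×MEM +1rd +1wr — FU → AL2|MU1|ME0|BR0|rd0|wr2
(6) want 1×ALU +2rd +1wr — RD_PORT → AL2|MU1|ME0|BR0|rd0|wr2
(7) want 1×BR +2rd +0wr — FU → AL2|MU1|ME0|BR0|rd0|wr2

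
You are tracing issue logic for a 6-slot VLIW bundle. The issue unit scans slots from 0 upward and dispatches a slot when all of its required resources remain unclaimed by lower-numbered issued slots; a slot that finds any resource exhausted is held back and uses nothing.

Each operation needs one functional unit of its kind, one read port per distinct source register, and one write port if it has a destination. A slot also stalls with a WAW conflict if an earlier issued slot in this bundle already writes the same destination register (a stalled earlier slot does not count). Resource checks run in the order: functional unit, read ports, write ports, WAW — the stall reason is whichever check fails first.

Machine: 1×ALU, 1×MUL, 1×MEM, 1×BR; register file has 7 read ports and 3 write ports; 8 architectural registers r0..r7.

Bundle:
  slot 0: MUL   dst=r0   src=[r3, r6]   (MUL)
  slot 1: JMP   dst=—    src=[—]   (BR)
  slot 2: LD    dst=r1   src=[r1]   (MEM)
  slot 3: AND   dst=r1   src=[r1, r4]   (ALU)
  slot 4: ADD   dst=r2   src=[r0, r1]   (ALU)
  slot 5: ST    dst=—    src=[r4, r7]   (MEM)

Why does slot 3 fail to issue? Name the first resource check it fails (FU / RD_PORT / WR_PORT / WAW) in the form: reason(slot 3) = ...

(0) want 1×MUL +2rd +1wr — yes → AL1|MU0|ME1|BR1|rd5|wr2
(1) want 1×BR +0rd +0wr — yes → AL1|MU0|ME1|BR0|rd5|wr2
(2) want 1×MEM +1rd +1wr — yes → AL1|MU0|ME0|BR0|rd4|wr1
(3) want 1×ALU +2rd +1wr — WAW → AL1|MU0|ME0|BR0|rd4|wr1
(4) want 1×ALU +2rd +1wr — yes → AL0|MU0|ME0|BR0|rd2|wr0
(5) want 1×MEM +2rd +0wr — FU → AL0|MU0|ME0|BR0|rd2|wr0

reason(slot 3) = WAW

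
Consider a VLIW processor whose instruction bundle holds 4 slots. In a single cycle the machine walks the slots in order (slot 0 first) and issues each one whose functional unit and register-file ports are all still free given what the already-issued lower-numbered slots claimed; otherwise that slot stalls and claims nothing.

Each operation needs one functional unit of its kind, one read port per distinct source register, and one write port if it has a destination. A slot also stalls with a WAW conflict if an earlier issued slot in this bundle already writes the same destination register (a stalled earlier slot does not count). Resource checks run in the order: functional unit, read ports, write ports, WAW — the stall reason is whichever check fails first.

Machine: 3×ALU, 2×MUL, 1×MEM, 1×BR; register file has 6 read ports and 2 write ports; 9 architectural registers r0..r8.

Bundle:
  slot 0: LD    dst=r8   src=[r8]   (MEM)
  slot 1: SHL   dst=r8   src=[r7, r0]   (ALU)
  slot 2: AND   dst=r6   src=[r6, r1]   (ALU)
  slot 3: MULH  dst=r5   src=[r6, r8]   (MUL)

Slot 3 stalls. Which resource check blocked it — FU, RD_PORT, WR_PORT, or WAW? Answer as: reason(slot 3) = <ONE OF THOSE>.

[0] MEM needs rd=1 wr=1: ok; after: ALU=3 MUL=2 MEM=0 BR=1, R=5, W=1
[1] ALU needs rd=2 wr=1: WAW; after: ALU=3 MUL=2 MEM=0 BR=1, R=5, W=1
[2] ALU needs rd=2 wr=1: ok; after: ALU=2 MUL=2 MEM=0 BR=1, R=3, W=0
[3] MUL needs rd=2 wr=1: WR_PORT; after: ALU=2 MUL=2 MEM=0 BR=1, R=3, W=0

reason(slot 3) = WR_PORT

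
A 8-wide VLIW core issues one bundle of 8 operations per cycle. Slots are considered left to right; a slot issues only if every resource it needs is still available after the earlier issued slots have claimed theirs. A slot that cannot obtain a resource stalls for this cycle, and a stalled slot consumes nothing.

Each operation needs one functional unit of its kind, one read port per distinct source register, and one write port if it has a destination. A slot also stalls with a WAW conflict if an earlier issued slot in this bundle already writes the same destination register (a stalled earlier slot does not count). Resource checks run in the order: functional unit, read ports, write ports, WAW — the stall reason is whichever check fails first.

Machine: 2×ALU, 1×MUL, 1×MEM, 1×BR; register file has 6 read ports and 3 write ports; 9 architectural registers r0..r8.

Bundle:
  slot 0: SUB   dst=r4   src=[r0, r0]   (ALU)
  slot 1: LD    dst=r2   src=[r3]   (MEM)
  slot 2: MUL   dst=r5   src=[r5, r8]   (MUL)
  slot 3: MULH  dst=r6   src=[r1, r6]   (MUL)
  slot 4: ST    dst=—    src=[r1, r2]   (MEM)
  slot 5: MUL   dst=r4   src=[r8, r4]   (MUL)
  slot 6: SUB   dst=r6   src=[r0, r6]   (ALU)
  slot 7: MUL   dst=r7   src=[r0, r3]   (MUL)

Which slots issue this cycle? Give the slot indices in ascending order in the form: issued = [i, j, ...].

slot 0 (ALU): ISSUE — free A1,Mu1,Ld1,B1 rp5 wp2
slot 1 (MEM): ISSUE — free A1,Mu1,Ld0,B1 rp4 wp1
slot 2 (MUL): ISSUE — free A1,Mu0,Ld0,B1 rp2 wp0
slot 3 (MUL): stall FU — free A1,Mu0,Ld0,B1 rp2 wp0
slot 4 (MEM): stall FU — free A1,Mu0,Ld0,B1 rp2 wp0
slot 5 (MUL): stall FU — free A1,Mu0,Ld0,B1 rp2 wp0
slot 6 (ALU): stall WR_PORT — free A1,Mu0,Ld0,B1 rp2 wp0
slot 7 (MUL): stall FU — free A1,Mu0,Ld0,B1 rp2 wp0

issued = [0, 1, 2]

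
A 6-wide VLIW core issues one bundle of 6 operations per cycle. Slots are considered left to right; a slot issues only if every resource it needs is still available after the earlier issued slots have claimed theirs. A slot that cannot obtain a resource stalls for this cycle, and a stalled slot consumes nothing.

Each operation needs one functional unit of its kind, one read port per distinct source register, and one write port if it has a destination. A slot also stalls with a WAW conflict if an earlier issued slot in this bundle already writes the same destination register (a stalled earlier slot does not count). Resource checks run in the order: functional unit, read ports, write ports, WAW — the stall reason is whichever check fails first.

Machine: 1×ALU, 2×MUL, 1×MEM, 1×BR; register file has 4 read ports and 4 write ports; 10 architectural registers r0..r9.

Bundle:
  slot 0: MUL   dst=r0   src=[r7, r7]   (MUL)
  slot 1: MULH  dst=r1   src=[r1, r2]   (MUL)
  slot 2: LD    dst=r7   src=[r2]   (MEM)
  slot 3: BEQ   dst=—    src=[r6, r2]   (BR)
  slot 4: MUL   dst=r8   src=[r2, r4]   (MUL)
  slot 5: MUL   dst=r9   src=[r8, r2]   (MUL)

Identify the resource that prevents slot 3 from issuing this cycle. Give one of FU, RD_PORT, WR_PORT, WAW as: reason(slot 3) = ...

[0] MUL needs rd=1 wr=1: ok; after: ALU=1 MUL=1 MEM=1 BR=1, R=3, W=3
[1] MUL needs rd=2 wr=1: ok; after: ALU=1 MUL=0 MEM=1 BR=1, R=1, W=2
[2] MEM needs rd=1 wr=1: ok; after: ALU=1 MUL=0 MEM=0 BR=1, R=0, W=1
[3] BR needs rd=2 wr=0: RD_PORT; after: ALU=1 MUL=0 MEM=0 BR=1, R=0, W=1
[4] MUL needs rd=2 wr=1: FU; after: ALU=1 MUL=0 MEM=0 BR=1, R=0, W=1
[5] MUL needs rd=2 wr=1: FU; after: ALU=1 MUL=0 MEM=0 BR=1, R=0, W=1

reason(slot 3) = RD_PORT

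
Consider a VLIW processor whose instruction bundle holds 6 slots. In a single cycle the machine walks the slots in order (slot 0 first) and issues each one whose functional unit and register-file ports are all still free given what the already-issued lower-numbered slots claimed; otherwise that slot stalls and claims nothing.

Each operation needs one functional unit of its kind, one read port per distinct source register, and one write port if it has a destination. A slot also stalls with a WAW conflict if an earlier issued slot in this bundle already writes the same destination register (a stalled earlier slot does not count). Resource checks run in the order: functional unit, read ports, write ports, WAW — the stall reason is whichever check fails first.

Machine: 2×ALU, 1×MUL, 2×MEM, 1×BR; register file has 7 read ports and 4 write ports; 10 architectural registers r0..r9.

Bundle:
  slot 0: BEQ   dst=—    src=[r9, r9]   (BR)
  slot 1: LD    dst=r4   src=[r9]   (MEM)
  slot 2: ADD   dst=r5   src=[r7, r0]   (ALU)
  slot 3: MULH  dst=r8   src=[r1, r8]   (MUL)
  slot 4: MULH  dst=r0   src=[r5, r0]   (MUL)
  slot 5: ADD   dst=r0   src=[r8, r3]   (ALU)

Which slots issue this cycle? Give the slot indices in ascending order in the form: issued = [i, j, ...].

[0] BR needs rd=1 wr=0: ok; after: ALU=2 MUL=1 MEM=2 BR=0, R=6, W=4
[1] MEM needs rd=1 wr=1: ok; after: ALU=2 MUL=1 MEM=1 BR=0, R=5, W=3
[2] ALU needs rd=2 wr=1: ok; after: ALU=1 MUL=1 MEM=1 BR=0, R=3, W=2
[3] MUL needs rd=2 wr=1: ok; after: ALU=1 MUL=0 MEM=1 BR=0, R=1, W=1
[4] MUL needs rd=2 wr=1: FU; after: ALU=1 MUL=0 MEM=1 BR=0, R=1, W=1
[5] ALU needs rd=2 wr=1: RD_PORT; after: ALU=1 MUL=0 MEM=1 BR=0, R=1, W=1

issued = [0, 1, 2, 3]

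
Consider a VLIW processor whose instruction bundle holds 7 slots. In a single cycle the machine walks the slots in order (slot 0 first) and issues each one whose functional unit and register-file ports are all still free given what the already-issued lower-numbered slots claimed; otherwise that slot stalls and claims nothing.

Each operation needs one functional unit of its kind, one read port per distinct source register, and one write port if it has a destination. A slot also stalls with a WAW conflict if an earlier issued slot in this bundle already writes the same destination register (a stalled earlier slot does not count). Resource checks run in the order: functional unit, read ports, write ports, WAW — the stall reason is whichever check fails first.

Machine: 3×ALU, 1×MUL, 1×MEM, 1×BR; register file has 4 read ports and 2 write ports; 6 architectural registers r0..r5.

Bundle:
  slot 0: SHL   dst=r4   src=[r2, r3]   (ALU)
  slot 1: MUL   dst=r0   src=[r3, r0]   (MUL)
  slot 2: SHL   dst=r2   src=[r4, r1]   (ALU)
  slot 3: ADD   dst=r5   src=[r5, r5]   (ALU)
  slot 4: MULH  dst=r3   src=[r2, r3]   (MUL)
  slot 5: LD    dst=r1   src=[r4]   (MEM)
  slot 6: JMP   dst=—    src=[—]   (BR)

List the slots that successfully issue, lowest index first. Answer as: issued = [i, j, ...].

issued = [0, 1, 6]

#0 ALU src=r2,r3 dispatched  <A:2 Mu:1 Ld:1 B:1 rd:2 wr:1>
#1 MUL src=r3,r0 dispatched  <A:2 Mu:0 Ld:1 B:1 rd:0 wr:0>
#2 ALU src=r4,r1 held:RD_PORT  <A:2 Mu:0 Ld:1 B:1 rd:0 wr:0>
#3 ALU src=r5,r5 held:RD_PORT  <A:2 Mu:0 Ld:1 B:1 rd:0 wr:0>
#4 MUL src=r2,r3 held:FU  <A:2 Mu:0 Ld:1 B:1 rd:0 wr:0>
#5 MEM src=r4 held:RD_PORT  <A:2 Mu:0 Ld:1 B:1 rd:0 wr:0>
#6 BR src=- dispatched  <A:2 Mu:0 Ld:1 B:0 rd:0 wr:0>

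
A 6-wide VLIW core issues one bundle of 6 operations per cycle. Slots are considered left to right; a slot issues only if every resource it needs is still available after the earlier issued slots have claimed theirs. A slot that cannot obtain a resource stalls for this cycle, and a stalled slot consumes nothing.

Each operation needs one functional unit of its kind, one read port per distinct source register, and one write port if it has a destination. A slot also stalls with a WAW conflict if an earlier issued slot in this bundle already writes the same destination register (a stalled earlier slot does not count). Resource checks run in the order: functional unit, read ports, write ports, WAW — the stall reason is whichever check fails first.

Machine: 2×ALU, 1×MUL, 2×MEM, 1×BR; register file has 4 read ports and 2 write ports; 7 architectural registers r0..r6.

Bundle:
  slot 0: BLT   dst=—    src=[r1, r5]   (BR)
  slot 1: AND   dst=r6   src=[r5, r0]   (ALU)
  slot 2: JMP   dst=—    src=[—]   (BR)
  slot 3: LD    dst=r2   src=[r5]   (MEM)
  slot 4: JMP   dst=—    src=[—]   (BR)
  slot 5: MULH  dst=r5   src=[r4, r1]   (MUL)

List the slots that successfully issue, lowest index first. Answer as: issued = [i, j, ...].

#0 BR src=r1,r5 dispatched  <A:2 Mu:1 Ld:2 B:0 rd:2 wr:2>
#1 ALU src=r5,r0 dispatched  <A:1 Mu:1 Ld:2 B:0 rd:0 wr:1>
#2 BR src=- held:FU  <A:1 Mu:1 Ld:2 B:0 rd:0 wr:1>
#3 MEM src=r5 held:RD_PORT  <A:1 Mu:1 Ld:2 B:0 rd:0 wr:1>
#4 BR src=- held:FU  <A:1 Mu:1 Ld:2 B:0 rd:0 wr:1>
#5 MUL src=r4,r1 held:RD_PORT  <A:1 Mu:1 Ld:2 B:0 rd:0 wr:1>

issued = [0, 1]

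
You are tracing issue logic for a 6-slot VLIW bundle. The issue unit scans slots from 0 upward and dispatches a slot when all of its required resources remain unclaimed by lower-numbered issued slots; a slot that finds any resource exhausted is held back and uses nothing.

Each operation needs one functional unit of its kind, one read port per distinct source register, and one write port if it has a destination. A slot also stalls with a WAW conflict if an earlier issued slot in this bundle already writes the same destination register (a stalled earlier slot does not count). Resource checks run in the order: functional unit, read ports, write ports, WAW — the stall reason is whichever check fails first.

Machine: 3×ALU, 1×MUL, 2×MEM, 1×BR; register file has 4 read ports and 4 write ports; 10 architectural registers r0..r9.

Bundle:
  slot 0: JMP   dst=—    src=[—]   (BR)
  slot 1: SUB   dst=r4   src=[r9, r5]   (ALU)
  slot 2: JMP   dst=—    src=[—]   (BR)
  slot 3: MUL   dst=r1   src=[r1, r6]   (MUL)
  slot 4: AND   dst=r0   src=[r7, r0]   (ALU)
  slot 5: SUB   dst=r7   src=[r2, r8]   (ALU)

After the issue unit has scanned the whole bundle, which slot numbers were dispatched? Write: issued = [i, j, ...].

(0) want 1×BR +0rd +0wr — yes → AL3|MU1|ME2|BR0|rd4|wr4
(1) want 1×ALU +2rd +1wr — yes → AL2|MU1|ME2|BR0|rd2|wr3
(2) want 1×BR +0rd +0wr — FU → AL2|MU1|ME2|BR0|rd2|wr3
(3) want 1×MUL +2rd +1wr — yes → AL2|MU0|ME2|BR0|rd0|wr2
(4) want 1×ALU +2rd +1wr — RD_PORT → AL2|MU0|ME2|BR0|rd0|wr2
(5) want 1×ALU +2rd +1wr — RD_PORT → AL2|MU0|ME2|BR0|rd0|wr2

issued = [0, 1, 3]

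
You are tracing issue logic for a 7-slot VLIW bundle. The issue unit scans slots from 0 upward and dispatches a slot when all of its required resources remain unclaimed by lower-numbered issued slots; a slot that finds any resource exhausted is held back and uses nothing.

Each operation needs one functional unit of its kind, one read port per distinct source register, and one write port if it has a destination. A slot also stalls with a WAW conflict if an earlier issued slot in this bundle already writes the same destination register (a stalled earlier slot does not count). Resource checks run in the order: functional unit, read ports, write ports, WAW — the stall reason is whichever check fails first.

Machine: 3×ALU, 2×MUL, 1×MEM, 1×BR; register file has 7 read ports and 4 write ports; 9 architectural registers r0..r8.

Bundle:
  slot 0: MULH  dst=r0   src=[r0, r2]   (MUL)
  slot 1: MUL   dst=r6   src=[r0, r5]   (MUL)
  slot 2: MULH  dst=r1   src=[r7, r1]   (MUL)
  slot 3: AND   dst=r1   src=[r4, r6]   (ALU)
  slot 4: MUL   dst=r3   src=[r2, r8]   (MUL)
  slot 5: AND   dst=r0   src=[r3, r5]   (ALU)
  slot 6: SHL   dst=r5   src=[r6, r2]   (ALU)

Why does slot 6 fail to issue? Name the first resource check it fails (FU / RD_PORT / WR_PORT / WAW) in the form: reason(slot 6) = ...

#0 MUL src=r0,r2 dispatched  <A:3 Mu:1 Ld:1 B:1 rd:5 wr:3>
#1 MUL src=r0,r5 dispatched  <A:3 Mu:0 Ld:1 B:1 rd:3 wr:2>
#2 MUL src=r7,r1 held:FU  <A:3 Mu:0 Ld:1 B:1 rd:3 wr:2>
#3 ALU src=r4,r6 dispatched  <A:2 Mu:0 Ld:1 B:1 rd:1 wr:1>
#4 MUL src=r2,r8 held:FU  <A:2 Mu:0 Ld:1 B:1 rd:1 wr:1>
#5 ALU src=r3,r5 held:RD_PORT  <A:2 Mu:0 Ld:1 B:1 rd:1 wr:1>
#6 ALU src=r6,r2 held:RD_PORT  <A:2 Mu:0 Ld:1 B:1 rd:1 wr:1>

reason(slot 6) = RD_PORT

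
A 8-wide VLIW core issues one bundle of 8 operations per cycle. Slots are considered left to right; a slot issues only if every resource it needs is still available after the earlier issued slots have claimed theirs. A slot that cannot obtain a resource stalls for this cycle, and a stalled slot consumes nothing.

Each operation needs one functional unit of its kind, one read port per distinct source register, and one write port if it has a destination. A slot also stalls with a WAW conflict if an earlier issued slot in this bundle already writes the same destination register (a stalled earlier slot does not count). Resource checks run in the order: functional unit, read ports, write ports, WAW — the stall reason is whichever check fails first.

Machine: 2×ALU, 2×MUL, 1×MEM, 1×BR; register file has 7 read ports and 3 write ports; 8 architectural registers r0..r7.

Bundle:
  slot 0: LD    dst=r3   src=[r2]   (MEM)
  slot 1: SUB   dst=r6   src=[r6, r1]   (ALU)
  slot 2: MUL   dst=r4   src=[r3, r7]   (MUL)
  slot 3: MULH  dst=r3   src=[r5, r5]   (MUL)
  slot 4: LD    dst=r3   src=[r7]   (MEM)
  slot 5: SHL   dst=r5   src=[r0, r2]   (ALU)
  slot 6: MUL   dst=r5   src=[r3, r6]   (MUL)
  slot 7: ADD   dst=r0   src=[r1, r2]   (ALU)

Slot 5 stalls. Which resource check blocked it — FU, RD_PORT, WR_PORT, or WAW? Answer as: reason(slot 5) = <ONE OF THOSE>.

reason(slot 5) = WR_PORT

#0 MEM src=r2 dispatched  <A:2 Mu:2 Ld:0 B:1 rd:6 wr:2>
#1 ALU src=r6,r1 dispatched  <A:1 Mu:2 Ld:0 B:1 rd:4 wr:1>
#2 MUL src=r3,r7 dispatched  <A:1 Mu:1 Ld:0 B:1 rd:2 wr:0>
#3 MUL src=r5,r5 held:WR_PORT  <A:1 Mu:1 Ld:0 B:1 rd:2 wr:0>
#4 MEM src=r7 held:FU  <A:1 Mu:1 Ld:0 B:1 rd:2 wr:0>
#5 ALU src=r0,r2 held:WR_PORT  <A:1 Mu:1 Ld:0 B:1 rd:2 wr:0>
#6 MUL src=r3,r6 held:WR_PORT  <A:1 Mu:1 Ld:0 B:1 rd:2 wr:0>
#7 ALU src=r1,r2 held:WR_PORT  <A:1 Mu:1 Ld:0 B:1 rd:2 wr:0>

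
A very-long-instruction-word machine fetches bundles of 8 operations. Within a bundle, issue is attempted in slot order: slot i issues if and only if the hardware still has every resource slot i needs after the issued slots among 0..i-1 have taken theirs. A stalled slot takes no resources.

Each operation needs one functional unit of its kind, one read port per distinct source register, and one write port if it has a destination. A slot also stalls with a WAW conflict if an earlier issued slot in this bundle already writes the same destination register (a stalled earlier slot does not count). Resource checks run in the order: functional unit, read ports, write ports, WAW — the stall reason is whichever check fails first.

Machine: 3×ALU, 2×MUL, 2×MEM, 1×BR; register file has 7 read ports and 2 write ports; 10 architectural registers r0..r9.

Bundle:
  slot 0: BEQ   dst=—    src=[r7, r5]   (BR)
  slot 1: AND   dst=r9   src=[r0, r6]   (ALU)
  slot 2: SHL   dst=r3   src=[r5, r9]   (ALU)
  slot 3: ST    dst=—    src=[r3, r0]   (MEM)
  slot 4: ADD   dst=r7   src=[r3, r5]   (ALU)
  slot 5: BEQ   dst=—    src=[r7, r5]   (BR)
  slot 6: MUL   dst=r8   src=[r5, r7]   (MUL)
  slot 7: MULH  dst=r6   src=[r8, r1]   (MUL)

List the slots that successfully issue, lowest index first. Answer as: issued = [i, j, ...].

slot 0 (BR): ISSUE — free A3,Mu2,Ld2,B0 rp5 wp2
slot 1 (ALU): ISSUE — free A2,Mu2,Ld2,B0 rp3 wp1
slot 2 (ALU): ISSUE — free A1,Mu2,Ld2,B0 rp1 wp0
slot 3 (MEM): stall RD_PORT — free A1,Mu2,Ld2,B0 rp1 wp0
slot 4 (ALU): stall RD_PORT — free A1,Mu2,Ld2,B0 rp1 wp0
slot 5 (BR): stall FU — free A1,Mu2,Ld2,B0 rp1 wp0
slot 6 (MUL): stall RD_PORT — free A1,Mu2,Ld2,B0 rp1 wp0
slot 7 (MUL): stall RD_PORT — free A1,Mu2,Ld2,B0 rp1 wp0

issued = [0, 1, 2]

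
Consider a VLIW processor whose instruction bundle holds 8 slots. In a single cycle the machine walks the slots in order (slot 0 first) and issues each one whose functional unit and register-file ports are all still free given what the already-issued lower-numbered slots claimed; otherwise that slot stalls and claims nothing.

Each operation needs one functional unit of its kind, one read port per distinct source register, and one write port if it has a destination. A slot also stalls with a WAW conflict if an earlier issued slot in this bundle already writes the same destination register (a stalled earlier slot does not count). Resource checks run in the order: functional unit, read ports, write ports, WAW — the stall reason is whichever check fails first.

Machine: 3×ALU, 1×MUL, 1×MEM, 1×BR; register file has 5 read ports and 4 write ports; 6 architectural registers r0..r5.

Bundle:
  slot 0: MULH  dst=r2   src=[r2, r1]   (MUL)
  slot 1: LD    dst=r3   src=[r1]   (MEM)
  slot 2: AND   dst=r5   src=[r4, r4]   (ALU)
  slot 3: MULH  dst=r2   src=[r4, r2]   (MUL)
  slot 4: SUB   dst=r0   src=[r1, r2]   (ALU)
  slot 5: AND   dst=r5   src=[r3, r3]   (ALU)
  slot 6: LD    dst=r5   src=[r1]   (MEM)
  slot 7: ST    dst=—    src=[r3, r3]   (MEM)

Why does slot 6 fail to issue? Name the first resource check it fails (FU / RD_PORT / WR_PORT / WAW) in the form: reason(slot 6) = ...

reason(slot 6) = FU

(0) want 1×MUL +2rd +1wr — yes → AL3|MU0|ME1|BR1|rd3|wr3
(1) want 1×MEM +1rd +1wr — yes → AL3|MU0|ME0|BR1|rd2|wr2
(2) want 1×ALU +1rd +1wr — yes → AL2|MU0|ME0|BR1|rd1|wr1
(3) want 1×MUL +2rd +1wr — FU → AL2|MU0|ME0|BR1|rd1|wr1
(4) want 1×ALU +2rd +1wr — RD_PORT → AL2|MU0|ME0|BR1|rd1|wr1
(5) want 1×ALU +1rd +1wr — WAW → AL2|MU0|ME0|BR1|rd1|wr1
(6) want 1×MEM +1rd +1wr — FU → AL2|MU0|ME0|BR1|rd1|wr1
(7) want 1×MEM +1rd +0wr — FU → AL2|MU0|ME0|BR1|rd1|wr1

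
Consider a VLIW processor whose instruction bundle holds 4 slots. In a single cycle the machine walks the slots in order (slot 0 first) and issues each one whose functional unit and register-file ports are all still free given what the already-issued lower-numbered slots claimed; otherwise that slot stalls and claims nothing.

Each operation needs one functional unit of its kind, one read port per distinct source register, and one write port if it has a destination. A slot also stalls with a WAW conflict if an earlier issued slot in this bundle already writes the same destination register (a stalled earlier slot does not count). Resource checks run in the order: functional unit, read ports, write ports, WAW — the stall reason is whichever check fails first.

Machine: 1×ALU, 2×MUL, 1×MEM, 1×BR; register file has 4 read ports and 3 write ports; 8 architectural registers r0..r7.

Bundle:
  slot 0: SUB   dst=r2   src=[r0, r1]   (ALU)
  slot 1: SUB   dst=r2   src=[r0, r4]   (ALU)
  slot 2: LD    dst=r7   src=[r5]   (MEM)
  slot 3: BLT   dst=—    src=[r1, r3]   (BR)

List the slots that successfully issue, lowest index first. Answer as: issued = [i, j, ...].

issued = [0, 2]

(0) want 1×ALU +2rd +1wr — yes → AL0|MU2|ME1|BR1|rd2|wr2
(1) want 1×ALU +2rd +1wr — FU → AL0|MU2|ME1|BR1|rd2|wr2
(2) want 1×MEM +1rd +1wr — yes → AL0|MU2|ME0|BR1|rd1|wr1
(3) want 1×BR +2rd +0wr — RD_PORT → AL0|MU2|ME0|BR1|rd1|wr1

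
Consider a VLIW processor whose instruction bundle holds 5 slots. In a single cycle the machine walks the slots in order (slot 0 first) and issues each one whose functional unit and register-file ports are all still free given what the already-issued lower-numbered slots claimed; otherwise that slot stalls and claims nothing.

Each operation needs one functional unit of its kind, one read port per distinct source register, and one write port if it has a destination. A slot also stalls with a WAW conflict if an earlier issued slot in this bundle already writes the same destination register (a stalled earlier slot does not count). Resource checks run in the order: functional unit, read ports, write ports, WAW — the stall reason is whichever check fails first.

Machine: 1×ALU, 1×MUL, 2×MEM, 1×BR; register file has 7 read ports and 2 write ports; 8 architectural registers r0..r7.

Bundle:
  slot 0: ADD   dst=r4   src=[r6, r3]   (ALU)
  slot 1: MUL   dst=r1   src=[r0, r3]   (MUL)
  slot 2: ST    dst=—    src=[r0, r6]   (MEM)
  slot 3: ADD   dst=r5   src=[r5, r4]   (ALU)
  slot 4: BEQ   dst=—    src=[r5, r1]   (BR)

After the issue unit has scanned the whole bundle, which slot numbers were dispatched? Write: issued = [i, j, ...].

slot 0 (ALU): ISSUE — free A0,Mu1,Ld2,B1 rp5 wp1
slot 1 (MUL): ISSUE — free A0,Mu0,Ld2,B1 rp3 wp0
slot 2 (MEM): ISSUE — free A0,Mu0,Ld1,B1 rp1 wp0
slot 3 (ALU): stall FU — free A0,Mu0,Ld1,B1 rp1 wp0
slot 4 (BR): stall RD_PORT — free A0,Mu0,Ld1,B1 rp1 wp0

issued = [0, 1, 2]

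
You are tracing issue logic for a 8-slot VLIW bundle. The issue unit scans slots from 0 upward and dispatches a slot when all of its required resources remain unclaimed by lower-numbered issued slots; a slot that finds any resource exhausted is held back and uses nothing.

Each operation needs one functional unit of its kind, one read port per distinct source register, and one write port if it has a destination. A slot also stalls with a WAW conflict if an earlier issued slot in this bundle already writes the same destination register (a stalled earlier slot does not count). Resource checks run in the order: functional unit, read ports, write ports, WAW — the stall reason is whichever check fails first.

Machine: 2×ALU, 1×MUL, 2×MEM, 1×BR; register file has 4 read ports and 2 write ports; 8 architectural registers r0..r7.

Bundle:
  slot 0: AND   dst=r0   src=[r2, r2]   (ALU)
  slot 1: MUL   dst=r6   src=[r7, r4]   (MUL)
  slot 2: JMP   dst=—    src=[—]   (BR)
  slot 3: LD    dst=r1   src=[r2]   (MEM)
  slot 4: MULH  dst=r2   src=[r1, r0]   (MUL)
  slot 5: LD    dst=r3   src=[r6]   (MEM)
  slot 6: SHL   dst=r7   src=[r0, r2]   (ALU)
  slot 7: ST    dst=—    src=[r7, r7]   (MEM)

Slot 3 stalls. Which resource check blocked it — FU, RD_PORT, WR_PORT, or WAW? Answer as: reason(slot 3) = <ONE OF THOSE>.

[0] ALU needs rd=1 wr=1: ok; after: ALU=1 MUL=1 MEM=2 BR=1, R=3, W=1
[1] MUL needs rd=2 wr=1: ok; after: ALU=1 MUL=0 MEM=2 BR=1, R=1, W=0
[2] BR needs rd=0 wr=0: ok; after: ALU=1 MUL=0 MEM=2 BR=0, R=1, W=0
[3] MEM needs rd=1 wr=1: WR_PORT; after: ALU=1 MUL=0 MEM=2 BR=0, R=1, W=0
[4] MUL needs rd=2 wr=1: FU; after: ALU=1 MUL=0 MEM=2 BR=0, R=1, W=0
[5] MEM needs rd=1 wr=1: WR_PORT; after: ALU=1 MUL=0 MEM=2 BR=0, R=1, W=0
[6] ALU needs rd=2 wr=1: RD_PORT; after: ALU=1 MUL=0 MEM=2 BR=0, R=1, W=0
[7] MEM needs rd=1 wr=0: ok; after: ALU=1 MUL=0 MEM=1 BR=0, R=0, W=0

reason(slot 3) = WR_PORT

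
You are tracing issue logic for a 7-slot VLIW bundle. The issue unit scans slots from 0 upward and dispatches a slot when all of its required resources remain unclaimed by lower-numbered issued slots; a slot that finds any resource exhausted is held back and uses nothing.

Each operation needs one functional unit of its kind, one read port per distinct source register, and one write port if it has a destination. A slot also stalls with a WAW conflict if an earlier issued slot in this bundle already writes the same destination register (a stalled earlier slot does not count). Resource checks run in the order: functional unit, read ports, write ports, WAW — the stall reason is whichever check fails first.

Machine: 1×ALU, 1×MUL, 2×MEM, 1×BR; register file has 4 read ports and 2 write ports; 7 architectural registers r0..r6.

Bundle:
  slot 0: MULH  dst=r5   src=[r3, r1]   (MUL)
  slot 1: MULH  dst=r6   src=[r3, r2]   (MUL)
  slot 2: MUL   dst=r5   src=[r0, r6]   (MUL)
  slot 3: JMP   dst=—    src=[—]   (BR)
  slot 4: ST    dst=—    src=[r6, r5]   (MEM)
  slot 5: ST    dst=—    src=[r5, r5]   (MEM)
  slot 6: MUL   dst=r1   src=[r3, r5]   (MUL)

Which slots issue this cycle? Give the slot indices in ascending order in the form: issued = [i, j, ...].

issued = [0, 3, 4]

(0) want 1×MUL +2rd +1wr — yes → AL1|MU0|ME2|BR1|rd2|wr1
(1) want 1×MUL +2rd +1wr — FU → AL1|MU0|ME2|BR1|rd2|wr1
(2) want 1×MUL +2rd +1wr — FU → AL1|MU0|ME2|BR1|rd2|wr1
(3) want 1×BR +0rd +0wr — yes → AL1|MU0|ME2|BR0|rd2|wr1
(4) want 1×MEM +2rd +0wr — yes → AL1|MU0|ME1|BR0|rd0|wr1
(5) want 1×MEM +1rd +0wr — RD_PORT → AL1|MU0|ME1|BR0|rd0|wr1
(6) want 1×MUL +2rd +1wr — FU → AL1|MU0|ME1|BR0|rd0|wr1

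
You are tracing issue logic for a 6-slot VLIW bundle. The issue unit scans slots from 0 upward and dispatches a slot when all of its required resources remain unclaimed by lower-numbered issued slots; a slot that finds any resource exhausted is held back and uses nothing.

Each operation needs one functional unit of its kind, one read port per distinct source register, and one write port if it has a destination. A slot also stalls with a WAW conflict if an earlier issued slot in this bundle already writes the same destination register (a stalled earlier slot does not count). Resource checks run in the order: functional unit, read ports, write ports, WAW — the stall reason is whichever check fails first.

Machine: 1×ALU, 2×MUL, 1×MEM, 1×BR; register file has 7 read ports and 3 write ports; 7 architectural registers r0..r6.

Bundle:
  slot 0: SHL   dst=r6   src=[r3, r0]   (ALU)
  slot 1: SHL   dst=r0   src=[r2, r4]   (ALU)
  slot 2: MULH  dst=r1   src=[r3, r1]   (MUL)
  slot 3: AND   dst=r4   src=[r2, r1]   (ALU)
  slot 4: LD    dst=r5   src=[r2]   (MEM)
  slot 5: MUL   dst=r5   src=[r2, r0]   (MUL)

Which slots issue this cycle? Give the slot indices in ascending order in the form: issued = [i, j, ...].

issued = [0, 2, 4]

slot 0 (ALU): ISSUE — free A0,Mu2,Ld1,B1 rp5 wp2
slot 1 (ALU): stall FU — free A0,Mu2,Ld1,B1 rp5 wp2
slot 2 (MUL): ISSUE — free A0,Mu1,Ld1,B1 rp3 wp1
slot 3 (ALU): stall FU — free A0,Mu1,Ld1,B1 rp3 wp1
slot 4 (MEM): ISSUE — free A0,Mu1,Ld0,B1 rp2 wp0
slot 5 (MUL): stall WR_PORT — free A0,Mu1,Ld0,B1 rp2 wp0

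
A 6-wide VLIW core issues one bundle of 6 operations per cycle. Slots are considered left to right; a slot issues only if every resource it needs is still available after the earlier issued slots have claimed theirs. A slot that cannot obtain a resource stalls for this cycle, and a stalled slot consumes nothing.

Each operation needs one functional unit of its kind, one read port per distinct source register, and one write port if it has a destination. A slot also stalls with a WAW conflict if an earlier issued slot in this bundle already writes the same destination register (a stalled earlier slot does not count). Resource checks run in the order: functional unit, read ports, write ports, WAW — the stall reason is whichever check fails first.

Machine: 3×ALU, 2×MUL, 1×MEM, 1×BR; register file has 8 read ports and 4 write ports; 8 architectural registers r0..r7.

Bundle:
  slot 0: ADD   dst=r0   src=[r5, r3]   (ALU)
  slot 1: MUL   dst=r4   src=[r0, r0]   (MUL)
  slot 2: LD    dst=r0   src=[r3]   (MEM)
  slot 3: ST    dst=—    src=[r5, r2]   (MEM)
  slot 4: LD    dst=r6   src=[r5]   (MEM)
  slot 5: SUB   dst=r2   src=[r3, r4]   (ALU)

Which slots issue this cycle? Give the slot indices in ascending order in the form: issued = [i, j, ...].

issued = [0, 1, 3, 5]

  0. ALU→r0 ⇒ go  {2A/2Mu/1Ld/1B | 6r 3w}
  1. MUL→r4 ⇒ go  {2A/1Mu/1Ld/1B | 5r 2w}
  2. MEM→r0 ⇒ no(WAW)  {2A/1Mu/1Ld/1B | 5r 2w}
  3. MEM ⇒ go  {2A/1Mu/0Ld/1B | 3r 2w}
  4. MEM→r6 ⇒ no(FU)  {2A/1Mu/0Ld/1B | 3r 2w}
  5. ALU→r2 ⇒ go  {1A/1Mu/0Ld/1B | 1r 1w}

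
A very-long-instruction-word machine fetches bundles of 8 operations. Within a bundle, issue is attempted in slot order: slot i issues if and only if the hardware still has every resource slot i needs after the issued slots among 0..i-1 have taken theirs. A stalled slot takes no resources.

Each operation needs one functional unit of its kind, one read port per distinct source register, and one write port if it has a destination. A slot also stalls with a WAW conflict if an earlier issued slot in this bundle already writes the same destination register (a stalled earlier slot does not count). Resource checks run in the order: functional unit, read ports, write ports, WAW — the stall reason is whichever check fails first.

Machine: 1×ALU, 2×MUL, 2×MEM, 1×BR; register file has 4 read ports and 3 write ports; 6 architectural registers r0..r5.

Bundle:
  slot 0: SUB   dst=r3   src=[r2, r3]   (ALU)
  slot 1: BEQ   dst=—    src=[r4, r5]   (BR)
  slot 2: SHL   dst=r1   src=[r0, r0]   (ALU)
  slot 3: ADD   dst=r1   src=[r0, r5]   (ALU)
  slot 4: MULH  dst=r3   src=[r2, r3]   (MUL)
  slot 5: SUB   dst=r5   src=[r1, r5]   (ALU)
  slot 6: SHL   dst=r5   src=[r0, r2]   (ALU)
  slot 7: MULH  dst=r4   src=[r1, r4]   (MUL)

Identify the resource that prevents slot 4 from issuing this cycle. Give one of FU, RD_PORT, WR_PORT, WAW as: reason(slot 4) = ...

reason(slot 4) = RD_PORT

slot 0 (ALU): ISSUE — free A0,Mu2,Ld2,B1 rp2 wp2
slot 1 (BR): ISSUE — free A0,Mu2,Ld2,B0 rp0 wp2
slot 2 (ALU): stall FU — free A0,Mu2,Ld2,B0 rp0 wp2
slot 3 (ALU): stall FU — free A0,Mu2,Ld2,B0 rp0 wp2
slot 4 (MUL): stall RD_PORT — free A0,Mu2,Ld2,B0 rp0 wp2
slot 5 (ALU): stall FU — free A0,Mu2,Ld2,B0 rp0 wp2
slot 6 (ALU): stall FU — free A0,Mu2,Ld2,B0 rp0 wp2
slot 7 (MUL): stall RD_PORT — free A0,Mu2,Ld2,B0 rp0 wp2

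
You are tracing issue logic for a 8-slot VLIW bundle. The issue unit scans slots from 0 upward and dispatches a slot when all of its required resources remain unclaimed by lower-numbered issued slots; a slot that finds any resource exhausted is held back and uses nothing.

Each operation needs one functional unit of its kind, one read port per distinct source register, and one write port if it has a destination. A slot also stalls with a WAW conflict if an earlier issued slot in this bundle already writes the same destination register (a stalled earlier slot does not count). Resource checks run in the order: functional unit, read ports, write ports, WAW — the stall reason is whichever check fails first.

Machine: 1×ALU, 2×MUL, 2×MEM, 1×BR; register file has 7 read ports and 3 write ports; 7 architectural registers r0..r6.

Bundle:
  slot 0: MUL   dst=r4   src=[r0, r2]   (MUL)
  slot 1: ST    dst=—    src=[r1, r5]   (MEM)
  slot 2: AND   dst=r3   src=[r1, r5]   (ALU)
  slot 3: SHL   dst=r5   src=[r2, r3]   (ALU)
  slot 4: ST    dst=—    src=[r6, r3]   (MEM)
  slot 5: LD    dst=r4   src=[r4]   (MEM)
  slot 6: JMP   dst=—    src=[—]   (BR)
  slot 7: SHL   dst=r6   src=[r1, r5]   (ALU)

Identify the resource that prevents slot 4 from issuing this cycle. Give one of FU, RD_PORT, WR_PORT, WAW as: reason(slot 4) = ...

reason(slot 4) = RD_PORT

#0 MUL src=r0,r2 dispatched  <A:1 Mu:1 Ld:2 B:1 rd:5 wr:2>
#1 MEM src=r1,r5 dispatched  <A:1 Mu:1 Ld:1 B:1 rd:3 wr:2>
#2 ALU src=r1,r5 dispatched  <A:0 Mu:1 Ld:1 B:1 rd:1 wr:1>
#3 ALU src=r2,r3 held:FU  <A:0 Mu:1 Ld:1 B:1 rd:1 wr:1>
#4 MEM src=r6,r3 held:RD_PORT  <A:0 Mu:1 Ld:1 B:1 rd:1 wr:1>
#5 MEM src=r4 held:WAW  <A:0 Mu:1 Ld:1 B:1 rd:1 wr:1>
#6 BR src=- dispatched  <A:0 Mu:1 Ld:1 B:0 rd:1 wr:1>
#7 ALU src=r1,r5 held:FU  <A:0 Mu:1 Ld:1 B:0 rd:1 wr:1>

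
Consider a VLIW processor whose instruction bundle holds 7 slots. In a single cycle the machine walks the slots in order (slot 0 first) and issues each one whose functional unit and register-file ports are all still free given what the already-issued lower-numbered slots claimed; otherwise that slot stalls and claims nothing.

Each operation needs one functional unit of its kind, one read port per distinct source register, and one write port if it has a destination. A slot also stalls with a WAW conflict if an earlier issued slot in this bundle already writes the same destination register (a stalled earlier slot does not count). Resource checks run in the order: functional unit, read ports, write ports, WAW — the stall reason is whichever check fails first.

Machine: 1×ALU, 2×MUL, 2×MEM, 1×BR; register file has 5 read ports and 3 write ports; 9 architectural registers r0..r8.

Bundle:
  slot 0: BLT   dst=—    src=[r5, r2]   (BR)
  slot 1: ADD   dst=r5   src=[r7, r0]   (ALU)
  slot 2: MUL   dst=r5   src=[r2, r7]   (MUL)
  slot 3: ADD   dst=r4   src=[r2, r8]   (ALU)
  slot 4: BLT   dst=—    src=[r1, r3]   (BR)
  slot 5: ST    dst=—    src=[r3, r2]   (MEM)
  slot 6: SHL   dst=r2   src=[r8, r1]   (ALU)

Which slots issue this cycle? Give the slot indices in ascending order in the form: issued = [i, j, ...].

(0) want 1×BR +2rd +0wr — yes → AL1|MU2|ME2|BR0|rd3|wr3
(1) want 1×ALU +2rd +1wr — yes → AL0|MU2|ME2|BR0|rd1|wr2
(2) want 1×MUL +2rd +1wr — RD_PORT → AL0|MU2|ME2|BR0|rd1|wr2
(3) want 1×ALU +2rd +1wr — FU → AL0|MU2|ME2|BR0|rd1|wr2
(4) want 1×BR +2rd +0wr — FU → AL0|MU2|ME2|BR0|rd1|wr2
(5) want 1×MEM +2rd +0wr — RD_PORT → AL0|MU2|ME2|BR0|rd1|wr2
(6) want 1×ALU +2rd +1wr — FU → AL0|MU2|ME2|BR0|rd1|wr2

issued = [0, 1]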